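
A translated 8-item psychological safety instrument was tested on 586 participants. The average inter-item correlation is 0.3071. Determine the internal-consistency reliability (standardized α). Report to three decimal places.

standardized α = 0.780

Standardized α = k·r̄ / (1 + (k−1)·r̄) = 8 × 0.3071 / (1 + 7 × 0.3071)
  = 2.4568 / 3.1497 = 0.780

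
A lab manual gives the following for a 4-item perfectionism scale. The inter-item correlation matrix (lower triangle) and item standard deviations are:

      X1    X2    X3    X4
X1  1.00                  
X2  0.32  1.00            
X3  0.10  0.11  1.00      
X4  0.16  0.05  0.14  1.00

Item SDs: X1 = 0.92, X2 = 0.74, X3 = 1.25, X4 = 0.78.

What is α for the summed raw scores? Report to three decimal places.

α = 0.382

Σσ²ᵢ = 0.92² + 0.74² + 1.25² + 0.78² = 3.5649
Covariances σ_ij = r_ij · s_i · s_j:
  σ(X1,X2) = 0.32 × 0.92 × 0.74 = 0.2179
  σ(X1,X3) = 0.10 × 0.92 × 1.25 = 0.1150
  σ(X1,X4) = 0.16 × 0.92 × 0.78 = 0.1148
  σ(X2,X3) = 0.11 × 0.74 × 1.25 = 0.1018
  σ(X2,X4) = 0.05 × 0.74 × 0.78 = 0.0289
  σ(X3,X4) = 0.14 × 1.25 × 0.78 = 0.1365
σ²_T = Σσ²ᵢ + 2·Σσ_ij = 3.5649 + 2 × 0.7149 = 4.9947
α = (4/3)·(1 − 3.5649/4.9947) = 0.382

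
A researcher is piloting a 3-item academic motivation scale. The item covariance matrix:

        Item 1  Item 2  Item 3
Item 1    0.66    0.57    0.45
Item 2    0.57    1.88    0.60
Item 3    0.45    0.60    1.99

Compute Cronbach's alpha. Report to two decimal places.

Cronbach's alpha = 0.63

Σσ²ᵢ = 0.66 + 1.88 + 1.99 = 4.53
Sum of the distinct covariances = 1.62
σ²_total = 4.53 + 2 × 1.62 = 7.77
α = (k/(k−1))·(1 − Σσ²ᵢ/σ²_total) = (3/2)·(1 − 4.53/7.77) = 0.63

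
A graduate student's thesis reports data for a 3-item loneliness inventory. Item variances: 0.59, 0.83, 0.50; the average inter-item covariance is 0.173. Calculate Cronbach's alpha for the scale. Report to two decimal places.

ΣVar(i) = 0.59 + 0.83 + 0.50 = 1.92
Sum of the 3 distinct covariances = 3 × 0.173 = 0.519
σ²_total = ΣVar(i) + 2·Σcov = 1.92 + 2 × 0.519 = 2.958
α = (3/2)·(1 − 1.92/2.958) = 0.53

α = 0.53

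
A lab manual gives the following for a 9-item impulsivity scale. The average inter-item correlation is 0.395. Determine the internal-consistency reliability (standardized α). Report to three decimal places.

standardized α = 0.855

Standardized α = k·r̄ / (1 + (k−1)·r̄) = 9 × 0.395 / (1 + 8 × 0.395)
  = 3.5550 / 4.1600 = 0.855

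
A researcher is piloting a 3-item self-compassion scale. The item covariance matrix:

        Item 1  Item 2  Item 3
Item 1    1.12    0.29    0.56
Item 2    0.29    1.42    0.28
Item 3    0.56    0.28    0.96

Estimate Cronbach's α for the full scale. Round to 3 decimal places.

α = 0.589

Σσᵢ² = 1.12 + 1.42 + 0.96 = 3.50
Sum of off-diagonal covariances = 1.13
Var(T) = 3.50 + 2 × 1.13 = 5.76
α = (k/(k−1))·(1 − Σσᵢ²/Var(T)) = (3/2)·(1 − 3.50/5.76) = 0.589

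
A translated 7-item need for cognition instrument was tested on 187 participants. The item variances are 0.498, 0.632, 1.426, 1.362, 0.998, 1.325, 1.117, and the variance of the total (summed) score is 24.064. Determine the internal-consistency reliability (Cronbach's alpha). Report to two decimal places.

Cronbach's alpha = 0.81

Σσᵢ² = 0.498 + 0.632 + 1.426 + 1.362 + 0.998 + 1.325 + 1.117 = 7.358
α = (k/(k−1))·(1 − Σσᵢ²/Var(T)) = (7/6)·(1 − 7.358/24.064) = 0.81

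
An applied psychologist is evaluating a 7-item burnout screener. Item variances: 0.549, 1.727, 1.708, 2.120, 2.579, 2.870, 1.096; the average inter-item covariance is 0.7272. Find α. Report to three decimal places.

ΣVar(i) = 0.549 + 1.727 + 1.708 + 2.120 + 2.579 + 2.870 + 1.096 = 12.649
Sum of the 21 distinct covariances = 21 × 0.7272 = 15.2712
σ²_T = ΣVar(i) + 2·Σcov = 12.649 + 2 × 15.2712 = 43.1914
α = (7/6)·(1 − 12.649/43.1914) = 0.825

α = 0.825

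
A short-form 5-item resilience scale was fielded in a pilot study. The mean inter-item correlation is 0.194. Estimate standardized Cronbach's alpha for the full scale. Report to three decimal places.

Standardized α = k·r̄ / (1 + (k−1)·r̄) = 5 × 0.194 / (1 + 4 × 0.194)
  = 0.9700 / 1.7760 = 0.546

α = 0.546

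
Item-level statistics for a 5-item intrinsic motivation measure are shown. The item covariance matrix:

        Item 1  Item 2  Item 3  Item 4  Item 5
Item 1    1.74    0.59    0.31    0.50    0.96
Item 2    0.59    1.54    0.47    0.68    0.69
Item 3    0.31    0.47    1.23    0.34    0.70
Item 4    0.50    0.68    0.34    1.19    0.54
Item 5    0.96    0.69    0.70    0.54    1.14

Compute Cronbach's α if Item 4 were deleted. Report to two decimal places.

Remaining items: Item 1, Item 2, Item 3, Item 5 (k = 4).
ΣVar(i) = 1.74 + 1.54 + 1.23 + 1.14 = 5.65
Var(T) = 5.65 + 2 × 3.72 = 13.09
α (item deleted) = (4/3)·(1 − 5.65/13.09) = 0.76

Cronbach's α = 0.76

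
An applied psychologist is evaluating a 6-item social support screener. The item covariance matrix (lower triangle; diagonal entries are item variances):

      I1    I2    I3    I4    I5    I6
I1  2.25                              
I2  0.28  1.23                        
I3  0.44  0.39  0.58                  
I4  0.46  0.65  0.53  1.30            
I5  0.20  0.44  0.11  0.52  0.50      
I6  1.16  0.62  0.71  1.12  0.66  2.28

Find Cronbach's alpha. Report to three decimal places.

Σσ²ᵢ = 2.25 + 1.23 + 0.58 + 1.30 + 0.50 + 2.28 = 8.14
Sum of off-diagonal covariances = 8.29
σ²_total = 8.14 + 2 × 8.29 = 24.72
α = (k/(k−1))·(1 − Σσ²ᵢ/σ²_total) = (6/5)·(1 − 8.14/24.72) = 0.805

α = 0.805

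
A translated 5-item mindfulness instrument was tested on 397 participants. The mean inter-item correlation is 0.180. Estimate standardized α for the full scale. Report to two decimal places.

Standardized α = k·r̄ / (1 + (k−1)·r̄) = 5 × 0.180 / (1 + 4 × 0.180)
  = 0.9000 / 1.7200 = 0.52

α = 0.52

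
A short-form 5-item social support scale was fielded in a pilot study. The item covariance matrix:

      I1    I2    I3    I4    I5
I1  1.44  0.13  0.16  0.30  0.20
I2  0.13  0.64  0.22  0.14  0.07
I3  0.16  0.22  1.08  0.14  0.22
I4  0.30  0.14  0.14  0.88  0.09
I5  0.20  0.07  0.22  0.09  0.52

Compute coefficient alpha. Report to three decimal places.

α = 0.528

Σσᵢ² = 1.44 + 0.64 + 1.08 + 0.88 + 0.52 = 4.56
Σ_{i<j} σ_ij = 1.67
σ²_T = 4.56 + 2 × 1.67 = 7.90
α = (k/(k−1))·(1 − Σσᵢ²/σ²_T) = (5/4)·(1 − 4.56/7.90) = 0.528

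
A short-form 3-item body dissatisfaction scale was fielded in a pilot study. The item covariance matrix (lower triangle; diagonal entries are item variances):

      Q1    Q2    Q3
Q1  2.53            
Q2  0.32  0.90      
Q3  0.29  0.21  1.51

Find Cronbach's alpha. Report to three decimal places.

ΣVar(i) = 2.53 + 0.90 + 1.51 = 4.94
Sum of the distinct covariances = 0.82
σ²_T = 4.94 + 2 × 0.82 = 6.58
α = (k/(k−1))·(1 − ΣVar(i)/σ²_T) = (3/2)·(1 − 4.94/6.58) = 0.374

α = 0.374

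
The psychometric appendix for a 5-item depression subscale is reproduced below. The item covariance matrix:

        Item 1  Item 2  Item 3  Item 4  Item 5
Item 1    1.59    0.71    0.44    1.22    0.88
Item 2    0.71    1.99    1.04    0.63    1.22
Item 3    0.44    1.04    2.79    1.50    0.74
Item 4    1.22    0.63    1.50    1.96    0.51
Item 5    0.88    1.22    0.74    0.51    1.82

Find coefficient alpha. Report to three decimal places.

α = 0.796

ΣVar(i) = 1.59 + 1.99 + 2.79 + 1.96 + 1.82 = 10.15
Σ_{i<j} σ_ij = 8.89
σ²_total = 10.15 + 2 × 8.89 = 27.93
α = (k/(k−1))·(1 − ΣVar(i)/σ²_total) = (5/4)·(1 − 10.15/27.93) = 0.796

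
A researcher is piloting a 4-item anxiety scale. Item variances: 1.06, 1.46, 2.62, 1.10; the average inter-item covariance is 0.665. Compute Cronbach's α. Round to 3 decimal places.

Cronbach's α = 0.748

Σσᵢ² = 1.06 + 1.46 + 2.62 + 1.10 = 6.24
Sum of the 6 distinct covariances = 6 × 0.665 = 3.990
total variance = Σσᵢ² + 2·Σcov = 6.24 + 2 × 3.990 = 14.220
α = (4/3)·(1 − 6.24/14.220) = 0.748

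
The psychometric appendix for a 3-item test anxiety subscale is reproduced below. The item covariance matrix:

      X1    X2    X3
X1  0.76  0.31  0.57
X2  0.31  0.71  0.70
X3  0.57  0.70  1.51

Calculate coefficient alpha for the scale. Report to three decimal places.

Σσᵢ² = 0.76 + 0.71 + 1.51 = 2.98
Sum of the distinct covariances = 1.58
σ²_T = 2.98 + 2 × 1.58 = 6.14
α = (k/(k−1))·(1 − Σσᵢ²/σ²_T) = (3/2)·(1 − 2.98/6.14) = 0.772

α = 0.772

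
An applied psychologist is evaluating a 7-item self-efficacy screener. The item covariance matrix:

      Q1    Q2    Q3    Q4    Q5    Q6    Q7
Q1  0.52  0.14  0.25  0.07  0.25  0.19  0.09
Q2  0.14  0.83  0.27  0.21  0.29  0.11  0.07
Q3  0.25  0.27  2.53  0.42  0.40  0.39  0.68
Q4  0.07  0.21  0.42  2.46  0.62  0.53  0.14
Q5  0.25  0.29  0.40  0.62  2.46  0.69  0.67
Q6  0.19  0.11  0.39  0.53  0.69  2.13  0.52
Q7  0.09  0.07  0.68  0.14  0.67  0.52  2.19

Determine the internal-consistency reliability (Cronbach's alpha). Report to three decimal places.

α = 0.602

Σσᵢ² = 0.52 + 0.83 + 2.53 + 2.46 + 2.46 + 2.13 + 2.19 = 13.12
Sum of the distinct covariances = 7.00
σ²_total = 13.12 + 2 × 7.00 = 27.12
α = (k/(k−1))·(1 − Σσᵢ²/σ²_total) = (7/6)·(1 − 13.12/27.12) = 0.602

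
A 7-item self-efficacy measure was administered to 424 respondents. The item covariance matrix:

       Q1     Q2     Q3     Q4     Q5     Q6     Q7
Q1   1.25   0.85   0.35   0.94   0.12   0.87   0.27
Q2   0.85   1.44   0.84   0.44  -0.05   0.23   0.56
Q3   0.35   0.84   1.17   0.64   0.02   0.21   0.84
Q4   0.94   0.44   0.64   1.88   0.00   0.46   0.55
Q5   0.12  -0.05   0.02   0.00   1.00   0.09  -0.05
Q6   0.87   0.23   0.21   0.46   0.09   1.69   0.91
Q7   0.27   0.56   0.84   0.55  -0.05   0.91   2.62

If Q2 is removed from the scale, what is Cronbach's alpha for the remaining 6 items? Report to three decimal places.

Cronbach's alpha = 0.677

Remaining items: Q1, Q3, Q4, Q5, Q6, Q7 (k = 6).
Σσ²ᵢ = 1.25 + 1.17 + 1.88 + 1.00 + 1.69 + 2.62 = 9.61
total variance = 9.61 + 2 × 6.22 = 22.05
α (item deleted) = (6/5)·(1 − 9.61/22.05) = 0.677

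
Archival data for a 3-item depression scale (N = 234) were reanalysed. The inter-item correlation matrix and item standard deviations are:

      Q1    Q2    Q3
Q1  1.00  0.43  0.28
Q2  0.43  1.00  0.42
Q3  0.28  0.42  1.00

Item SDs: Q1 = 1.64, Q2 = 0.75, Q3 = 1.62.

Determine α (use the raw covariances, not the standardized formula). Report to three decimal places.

Σσ²ᵢ = 1.64² + 0.75² + 1.62² = 5.8765
Covariances σ_ij = r_ij · s_i · s_j:
  σ(Q1,Q2) = 0.43 × 1.64 × 0.75 = 0.5289
  σ(Q1,Q3) = 0.28 × 1.64 × 1.62 = 0.7439
  σ(Q2,Q3) = 0.42 × 0.75 × 1.62 = 0.5103
σ²_T = Σσ²ᵢ + 2·Σσ_ij = 5.8765 + 2 × 1.7831 = 9.4427
α = (3/2)·(1 − 5.8765/9.4427) = 0.567

α = 0.567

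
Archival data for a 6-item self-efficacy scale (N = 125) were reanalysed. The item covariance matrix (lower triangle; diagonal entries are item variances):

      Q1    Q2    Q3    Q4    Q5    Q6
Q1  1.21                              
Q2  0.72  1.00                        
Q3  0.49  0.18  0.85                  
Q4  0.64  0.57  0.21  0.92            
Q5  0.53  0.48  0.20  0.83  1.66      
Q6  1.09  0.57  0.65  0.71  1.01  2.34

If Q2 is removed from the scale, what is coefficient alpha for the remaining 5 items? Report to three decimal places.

Remaining items: Q1, Q3, Q4, Q5, Q6 (k = 5).
Σσᵢ² = 1.21 + 0.85 + 0.92 + 1.66 + 2.34 = 6.98
total variance = 6.98 + 2 × 6.36 = 19.70
α (item deleted) = (5/4)·(1 − 6.98/19.70) = 0.807

α = 0.807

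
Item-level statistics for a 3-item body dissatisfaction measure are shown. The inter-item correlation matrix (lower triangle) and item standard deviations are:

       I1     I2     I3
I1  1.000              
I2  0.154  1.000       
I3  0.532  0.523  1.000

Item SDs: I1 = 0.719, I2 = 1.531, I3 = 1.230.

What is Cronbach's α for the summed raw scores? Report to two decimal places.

Σσ²ᵢ = 0.719² + 1.531² + 1.230² = 4.3738
Covariances σ_ij = r_ij · s_i · s_j:
  σ(I1,I2) = 0.154 × 0.719 × 1.531 = 0.1695
  σ(I1,I3) = 0.532 × 0.719 × 1.230 = 0.4705
  σ(I2,I3) = 0.523 × 1.531 × 1.230 = 0.9849
σ²_T = Σσ²ᵢ + 2·Σσ_ij = 4.3738 + 2 × 1.6249 = 7.6236
α = (3/2)·(1 − 4.3738/7.6236) = 0.64

α = 0.64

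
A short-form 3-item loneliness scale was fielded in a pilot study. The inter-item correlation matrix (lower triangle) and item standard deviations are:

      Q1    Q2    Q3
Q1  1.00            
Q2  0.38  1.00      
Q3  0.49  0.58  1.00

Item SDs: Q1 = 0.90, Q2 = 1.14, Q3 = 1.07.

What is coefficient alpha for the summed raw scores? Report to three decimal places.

coefficient alpha = 0.736

Σσ²ᵢ = 0.90² + 1.14² + 1.07² = 3.2545
Covariances σ_ij = r_ij · s_i · s_j:
  σ(Q1,Q2) = 0.38 × 0.90 × 1.14 = 0.3899
  σ(Q1,Q3) = 0.49 × 0.90 × 1.07 = 0.4719
  σ(Q2,Q3) = 0.58 × 1.14 × 1.07 = 0.7075
σ²_T = Σσ²ᵢ + 2·Σσ_ij = 3.2545 + 2 × 1.5693 = 6.3931
α = (3/2)·(1 − 3.2545/6.3931) = 0.736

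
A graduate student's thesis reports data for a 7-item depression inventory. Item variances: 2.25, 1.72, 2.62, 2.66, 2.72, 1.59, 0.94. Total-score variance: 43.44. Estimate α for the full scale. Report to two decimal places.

Σσ²ᵢ = 2.25 + 1.72 + 2.62 + 2.66 + 2.72 + 1.59 + 0.94 = 14.50
α = (k/(k−1))·(1 − Σσ²ᵢ/Var(T)) = (7/6)·(1 − 14.50/43.44) = 0.78

α = 0.78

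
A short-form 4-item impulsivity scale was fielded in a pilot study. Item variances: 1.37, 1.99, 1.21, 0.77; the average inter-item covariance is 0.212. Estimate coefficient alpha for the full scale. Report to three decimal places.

Σσᵢ² = 1.37 + 1.99 + 1.21 + 0.77 = 5.34
Sum of the 6 distinct covariances = 6 × 0.212 = 1.272
Var(T) = Σσᵢ² + 2·Σcov = 5.34 + 2 × 1.272 = 7.884
α = (4/3)·(1 − 5.34/7.884) = 0.430

coefficient alpha = 0.430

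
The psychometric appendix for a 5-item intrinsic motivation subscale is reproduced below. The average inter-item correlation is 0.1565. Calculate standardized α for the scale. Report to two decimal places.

Standardized α = k·r̄ / (1 + (k−1)·r̄) = 5 × 0.1565 / (1 + 4 × 0.1565)
  = 0.7825 / 1.6260 = 0.48

α = 0.48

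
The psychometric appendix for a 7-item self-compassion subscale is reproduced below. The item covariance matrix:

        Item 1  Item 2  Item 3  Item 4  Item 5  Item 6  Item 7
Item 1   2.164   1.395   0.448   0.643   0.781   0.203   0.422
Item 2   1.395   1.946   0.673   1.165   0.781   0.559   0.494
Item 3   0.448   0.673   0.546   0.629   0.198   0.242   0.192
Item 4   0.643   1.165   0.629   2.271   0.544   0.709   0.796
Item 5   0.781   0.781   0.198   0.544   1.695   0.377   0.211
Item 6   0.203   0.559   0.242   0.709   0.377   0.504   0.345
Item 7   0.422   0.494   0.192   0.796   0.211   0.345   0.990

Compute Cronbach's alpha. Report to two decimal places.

sum of item variances = 2.164 + 1.946 + 0.546 + 2.271 + 1.695 + 0.504 + 0.990 = 10.116
Σ_{i<j} σ_ij = 11.807
σ²_T = 10.116 + 2 × 11.807 = 33.730
α = (k/(k−1))·(1 − sum of item variances/σ²_T) = (7/6)·(1 − 10.116/33.730) = 0.82

α = 0.82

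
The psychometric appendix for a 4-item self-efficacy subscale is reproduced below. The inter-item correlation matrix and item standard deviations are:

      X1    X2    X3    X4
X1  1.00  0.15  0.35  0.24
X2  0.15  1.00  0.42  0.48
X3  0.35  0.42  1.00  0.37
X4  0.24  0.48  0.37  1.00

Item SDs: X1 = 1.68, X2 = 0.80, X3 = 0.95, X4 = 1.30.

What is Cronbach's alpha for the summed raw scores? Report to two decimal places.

Σσ²ᵢ = 1.68² + 0.80² + 0.95² + 1.30² = 6.0549
Covariances σ_ij = r_ij · s_i · s_j:
  σ(X1,X2) = 0.15 × 1.68 × 0.80 = 0.2016
  σ(X1,X3) = 0.35 × 1.68 × 0.95 = 0.5586
  σ(X1,X4) = 0.24 × 1.68 × 1.30 = 0.5242
  σ(X2,X3) = 0.42 × 0.80 × 0.95 = 0.3192
  σ(X2,X4) = 0.48 × 0.80 × 1.30 = 0.4992
  σ(X3,X4) = 0.37 × 0.95 × 1.30 = 0.4569
σ²_T = Σσ²ᵢ + 2·Σσ_ij = 6.0549 + 2 × 2.5597 = 11.1743
α = (4/3)·(1 − 6.0549/11.1743) = 0.61

α = 0.61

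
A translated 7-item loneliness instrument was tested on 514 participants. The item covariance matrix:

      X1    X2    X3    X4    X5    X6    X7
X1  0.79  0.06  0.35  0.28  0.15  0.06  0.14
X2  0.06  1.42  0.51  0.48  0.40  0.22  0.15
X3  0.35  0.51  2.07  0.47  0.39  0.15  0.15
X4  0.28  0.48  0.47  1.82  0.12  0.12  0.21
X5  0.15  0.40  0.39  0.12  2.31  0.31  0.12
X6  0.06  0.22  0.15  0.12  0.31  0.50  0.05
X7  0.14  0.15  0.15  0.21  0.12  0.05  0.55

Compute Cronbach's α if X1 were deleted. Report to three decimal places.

Remaining items: X2, X3, X4, X5, X6, X7 (k = 6).
Σσᵢ² = 1.42 + 2.07 + 1.82 + 2.31 + 0.50 + 0.55 = 8.67
σ²_total = 8.67 + 2 × 3.85 = 16.37
α (item deleted) = (6/5)·(1 − 8.67/16.37) = 0.564

α = 0.564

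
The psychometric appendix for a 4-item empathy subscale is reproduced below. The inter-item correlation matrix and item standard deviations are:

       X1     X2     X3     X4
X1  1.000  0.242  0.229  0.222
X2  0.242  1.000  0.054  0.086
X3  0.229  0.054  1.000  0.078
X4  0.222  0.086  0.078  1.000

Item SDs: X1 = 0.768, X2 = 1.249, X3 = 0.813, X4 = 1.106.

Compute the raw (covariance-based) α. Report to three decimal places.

Σσ²ᵢ = 0.768² + 1.249² + 0.813² + 1.106² = 4.0340
Covariances σ_ij = r_ij · s_i · s_j:
  σ(X1,X2) = 0.242 × 0.768 × 1.249 = 0.2321
  σ(X1,X3) = 0.229 × 0.768 × 0.813 = 0.1430
  σ(X1,X4) = 0.222 × 0.768 × 1.106 = 0.1886
  σ(X2,X3) = 0.054 × 1.249 × 0.813 = 0.0548
  σ(X2,X4) = 0.086 × 1.249 × 1.106 = 0.1188
  σ(X3,X4) = 0.078 × 0.813 × 1.106 = 0.0701
σ²_T = Σσ²ᵢ + 2·Σσ_ij = 4.0340 + 2 × 0.8074 = 5.6488
α = (4/3)·(1 − 4.0340/5.6488) = 0.381

α = 0.381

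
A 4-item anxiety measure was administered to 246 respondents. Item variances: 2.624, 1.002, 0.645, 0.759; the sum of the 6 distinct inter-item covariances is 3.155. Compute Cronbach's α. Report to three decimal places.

α = 0.742

sum of item variances = 2.624 + 1.002 + 0.645 + 0.759 = 5.030
Sum of distinct covariances = 3.155
σ²_T = sum of item variances + 2·Σcov = 5.030 + 2 × 3.155 = 11.340
α = (4/3)·(1 − 5.030/11.340) = 0.742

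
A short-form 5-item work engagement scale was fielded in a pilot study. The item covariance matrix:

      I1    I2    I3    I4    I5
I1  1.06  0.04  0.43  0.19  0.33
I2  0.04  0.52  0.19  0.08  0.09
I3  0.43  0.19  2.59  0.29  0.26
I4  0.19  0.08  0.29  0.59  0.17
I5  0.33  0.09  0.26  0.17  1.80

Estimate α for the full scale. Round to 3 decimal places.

α = 0.484

Σσᵢ² = 1.06 + 0.52 + 2.59 + 0.59 + 1.80 = 6.56
Sum of off-diagonal covariances = 2.07
Var(T) = 6.56 + 2 × 2.07 = 10.70
α = (k/(k−1))·(1 − Σσᵢ²/Var(T)) = (5/4)·(1 − 6.56/10.70) = 0.484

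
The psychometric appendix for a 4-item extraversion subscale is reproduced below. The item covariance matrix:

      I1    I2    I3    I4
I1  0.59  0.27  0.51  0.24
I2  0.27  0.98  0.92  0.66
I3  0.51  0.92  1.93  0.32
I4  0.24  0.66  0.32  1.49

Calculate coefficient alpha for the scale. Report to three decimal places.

ΣVar(i) = 0.59 + 0.98 + 1.93 + 1.49 = 4.99
Sum of the distinct covariances = 2.92
σ²_total = 4.99 + 2 × 2.92 = 10.83
α = (k/(k−1))·(1 − ΣVar(i)/σ²_total) = (4/3)·(1 − 4.99/10.83) = 0.719

α = 0.719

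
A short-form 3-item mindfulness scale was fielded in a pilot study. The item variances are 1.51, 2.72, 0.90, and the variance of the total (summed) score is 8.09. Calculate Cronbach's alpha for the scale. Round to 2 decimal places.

Cronbach's alpha = 0.55

Σσ²ᵢ = 1.51 + 2.72 + 0.90 = 5.13
α = (k/(k−1))·(1 − Σσ²ᵢ/total variance) = (3/2)·(1 − 5.13/8.09) = 0.55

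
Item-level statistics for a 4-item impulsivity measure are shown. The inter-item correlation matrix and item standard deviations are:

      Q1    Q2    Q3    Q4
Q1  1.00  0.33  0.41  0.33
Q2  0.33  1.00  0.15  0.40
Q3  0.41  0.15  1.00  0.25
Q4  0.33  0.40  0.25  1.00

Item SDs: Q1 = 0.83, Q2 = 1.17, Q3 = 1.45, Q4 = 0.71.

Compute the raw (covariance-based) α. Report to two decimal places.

Σσ²ᵢ = 0.83² + 1.17² + 1.45² + 0.71² = 4.6644
Covariances σ_ij = r_ij · s_i · s_j:
  σ(Q1,Q2) = 0.33 × 0.83 × 1.17 = 0.3205
  σ(Q1,Q3) = 0.41 × 0.83 × 1.45 = 0.4934
  σ(Q1,Q4) = 0.33 × 0.83 × 0.71 = 0.1945
  σ(Q2,Q3) = 0.15 × 1.17 × 1.45 = 0.2545
  σ(Q2,Q4) = 0.40 × 1.17 × 0.71 = 0.3323
  σ(Q3,Q4) = 0.25 × 1.45 × 0.71 = 0.2574
σ²_T = Σσ²ᵢ + 2·Σσ_ij = 4.6644 + 2 × 1.8526 = 8.3696
α = (4/3)·(1 − 4.6644/8.3696) = 0.59

α = 0.59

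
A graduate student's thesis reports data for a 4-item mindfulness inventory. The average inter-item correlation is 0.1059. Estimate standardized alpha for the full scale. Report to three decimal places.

α = 0.321

Standardized α = k·r̄ / (1 + (k−1)·r̄) = 4 × 0.1059 / (1 + 3 × 0.1059)
  = 0.4236 / 1.3177 = 0.321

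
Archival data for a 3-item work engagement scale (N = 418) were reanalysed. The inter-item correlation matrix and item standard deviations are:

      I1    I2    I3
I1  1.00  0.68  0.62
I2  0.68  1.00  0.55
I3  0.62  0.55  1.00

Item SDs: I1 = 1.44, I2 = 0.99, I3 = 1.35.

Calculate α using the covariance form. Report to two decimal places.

Σσ²ᵢ = 1.44² + 0.99² + 1.35² = 4.8762
Covariances σ_ij = r_ij · s_i · s_j:
  σ(I1,I2) = 0.68 × 1.44 × 0.99 = 0.9694
  σ(I1,I3) = 0.62 × 1.44 × 1.35 = 1.2053
  σ(I2,I3) = 0.55 × 0.99 × 1.35 = 0.7351
σ²_T = Σσ²ᵢ + 2·Σσ_ij = 4.8762 + 2 × 2.9098 = 10.6958
α = (3/2)·(1 − 4.8762/10.6958) = 0.82

α = 0.82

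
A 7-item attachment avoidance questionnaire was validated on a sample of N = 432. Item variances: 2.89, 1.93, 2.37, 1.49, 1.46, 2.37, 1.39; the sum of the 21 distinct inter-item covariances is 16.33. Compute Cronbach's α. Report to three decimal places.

α = 0.818

sum of item variances = 2.89 + 1.93 + 2.37 + 1.49 + 1.46 + 2.37 + 1.39 = 13.90
Sum of distinct covariances = 16.33
total variance = sum of item variances + 2·Σcov = 13.90 + 2 × 16.33 = 46.56
α = (7/6)·(1 − 13.90/46.56) = 0.818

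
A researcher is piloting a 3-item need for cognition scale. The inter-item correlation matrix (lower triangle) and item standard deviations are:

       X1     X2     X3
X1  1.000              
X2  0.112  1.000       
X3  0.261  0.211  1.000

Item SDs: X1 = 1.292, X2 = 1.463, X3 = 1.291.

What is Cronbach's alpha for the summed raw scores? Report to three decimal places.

α = 0.414

Σσ²ᵢ = 1.292² + 1.463² + 1.291² = 5.4763
Covariances σ_ij = r_ij · s_i · s_j:
  σ(X1,X2) = 0.112 × 1.292 × 1.463 = 0.2117
  σ(X1,X3) = 0.261 × 1.292 × 1.291 = 0.4353
  σ(X2,X3) = 0.211 × 1.463 × 1.291 = 0.3985
σ²_T = Σσ²ᵢ + 2·Σσ_ij = 5.4763 + 2 × 1.0455 = 7.5673
α = (3/2)·(1 − 5.4763/7.5673) = 0.414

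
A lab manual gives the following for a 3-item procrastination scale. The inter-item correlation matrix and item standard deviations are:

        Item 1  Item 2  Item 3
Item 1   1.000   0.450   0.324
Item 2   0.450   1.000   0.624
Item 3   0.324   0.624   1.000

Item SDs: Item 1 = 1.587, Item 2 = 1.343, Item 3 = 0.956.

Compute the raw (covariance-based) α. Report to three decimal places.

Σσ²ᵢ = 1.587² + 1.343² + 0.956² = 5.2362
Covariances σ_ij = r_ij · s_i · s_j:
  σ(Item 1,Item 2) = 0.450 × 1.587 × 1.343 = 0.9591
  σ(Item 1,Item 3) = 0.324 × 1.587 × 0.956 = 0.4916
  σ(Item 2,Item 3) = 0.624 × 1.343 × 0.956 = 0.8012
σ²_T = Σσ²ᵢ + 2·Σσ_ij = 5.2362 + 2 × 2.2519 = 9.7400
α = (3/2)·(1 − 5.2362/9.7400) = 0.694

α = 0.694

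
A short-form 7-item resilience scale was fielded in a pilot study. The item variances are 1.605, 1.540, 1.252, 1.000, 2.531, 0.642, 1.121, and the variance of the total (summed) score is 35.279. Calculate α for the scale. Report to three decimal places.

Σσᵢ² = 1.605 + 1.540 + 1.252 + 1.000 + 2.531 + 0.642 + 1.121 = 9.691
α = (k/(k−1))·(1 − Σσᵢ²/Var(T)) = (7/6)·(1 − 9.691/35.279) = 0.846

α = 0.846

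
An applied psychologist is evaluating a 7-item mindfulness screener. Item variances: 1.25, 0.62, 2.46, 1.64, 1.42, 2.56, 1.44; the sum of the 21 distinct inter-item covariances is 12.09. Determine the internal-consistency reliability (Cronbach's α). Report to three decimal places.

α = 0.793

sum of item variances = 1.25 + 0.62 + 2.46 + 1.64 + 1.42 + 2.56 + 1.44 = 11.39
Sum of distinct covariances = 12.09
σ²_total = sum of item variances + 2·Σcov = 11.39 + 2 × 12.09 = 35.57
α = (7/6)·(1 − 11.39/35.57) = 0.793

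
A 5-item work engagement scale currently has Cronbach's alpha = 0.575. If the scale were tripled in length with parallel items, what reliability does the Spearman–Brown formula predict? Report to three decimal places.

predicted reliability = 0.802

Length factor m = 3
α' = m·α / (1 + (m−1)·α)
   = 3 × 0.575 / (1 + (3 − 1) × 0.575)
   = 1.7250 / 2.1500 = 0.802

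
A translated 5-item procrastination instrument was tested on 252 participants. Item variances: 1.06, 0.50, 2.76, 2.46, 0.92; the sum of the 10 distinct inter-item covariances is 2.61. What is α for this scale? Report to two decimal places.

ΣVar(i) = 1.06 + 0.50 + 2.76 + 2.46 + 0.92 = 7.70
Sum of distinct covariances = 2.61
total variance = ΣVar(i) + 2·Σcov = 7.70 + 2 × 2.61 = 12.92
α = (5/4)·(1 − 7.70/12.92) = 0.51

α = 0.51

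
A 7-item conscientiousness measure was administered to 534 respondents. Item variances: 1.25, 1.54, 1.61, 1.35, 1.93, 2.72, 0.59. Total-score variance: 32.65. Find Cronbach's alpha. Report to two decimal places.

ΣVar(i) = 1.25 + 1.54 + 1.61 + 1.35 + 1.93 + 2.72 + 0.59 = 10.99
α = (k/(k−1))·(1 − ΣVar(i)/σ²_total) = (7/6)·(1 − 10.99/32.65) = 0.77

Cronbach's alpha = 0.77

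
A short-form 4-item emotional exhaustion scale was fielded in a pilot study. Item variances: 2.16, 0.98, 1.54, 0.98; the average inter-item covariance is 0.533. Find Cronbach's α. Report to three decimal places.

ΣVar(i) = 2.16 + 0.98 + 1.54 + 0.98 = 5.66
Sum of the 6 distinct covariances = 6 × 0.533 = 3.198
Var(T) = ΣVar(i) + 2·Σcov = 5.66 + 2 × 3.198 = 12.056
α = (4/3)·(1 − 5.66/12.056) = 0.707

Cronbach's α = 0.707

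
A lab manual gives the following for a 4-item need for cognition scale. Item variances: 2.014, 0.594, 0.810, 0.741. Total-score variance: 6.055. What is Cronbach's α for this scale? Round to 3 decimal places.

Cronbach's α = 0.418

Σσᵢ² = 2.014 + 0.594 + 0.810 + 0.741 = 4.159
α = (k/(k−1))·(1 − Σσᵢ²/σ²_T) = (4/3)·(1 − 4.159/6.055) = 0.418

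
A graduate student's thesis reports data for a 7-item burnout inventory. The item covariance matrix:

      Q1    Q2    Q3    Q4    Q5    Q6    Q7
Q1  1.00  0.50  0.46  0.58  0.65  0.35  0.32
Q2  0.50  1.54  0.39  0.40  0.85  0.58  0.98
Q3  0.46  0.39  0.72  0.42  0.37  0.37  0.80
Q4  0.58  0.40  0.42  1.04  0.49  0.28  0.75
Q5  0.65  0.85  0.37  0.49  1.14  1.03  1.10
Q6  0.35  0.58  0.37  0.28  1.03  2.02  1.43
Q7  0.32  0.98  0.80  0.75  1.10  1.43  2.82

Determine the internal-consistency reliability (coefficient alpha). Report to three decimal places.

α = 0.838

Σσᵢ² = 1.00 + 1.54 + 0.72 + 1.04 + 1.14 + 2.02 + 2.82 = 10.28
Σ_{i<j} σ_ij = 13.10
total variance = 10.28 + 2 × 13.10 = 36.48
α = (k/(k−1))·(1 − Σσᵢ²/total variance) = (7/6)·(1 − 10.28/36.48) = 0.838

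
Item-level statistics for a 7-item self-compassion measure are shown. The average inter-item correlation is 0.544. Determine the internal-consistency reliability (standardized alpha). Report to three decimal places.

Standardized α = k·r̄ / (1 + (k−1)·r̄) = 7 × 0.544 / (1 + 6 × 0.544)
  = 3.8080 / 4.2640 = 0.893

standardized alpha = 0.893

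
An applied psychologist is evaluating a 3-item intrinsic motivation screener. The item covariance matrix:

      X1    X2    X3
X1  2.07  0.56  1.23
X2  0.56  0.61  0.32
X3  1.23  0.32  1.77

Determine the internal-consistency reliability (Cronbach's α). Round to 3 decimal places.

α = 0.730

sum of item variances = 2.07 + 0.61 + 1.77 = 4.45
Sum of the distinct covariances = 2.11
σ²_total = 4.45 + 2 × 2.11 = 8.67
α = (k/(k−1))·(1 − sum of item variances/σ²_total) = (3/2)·(1 − 4.45/8.67) = 0.730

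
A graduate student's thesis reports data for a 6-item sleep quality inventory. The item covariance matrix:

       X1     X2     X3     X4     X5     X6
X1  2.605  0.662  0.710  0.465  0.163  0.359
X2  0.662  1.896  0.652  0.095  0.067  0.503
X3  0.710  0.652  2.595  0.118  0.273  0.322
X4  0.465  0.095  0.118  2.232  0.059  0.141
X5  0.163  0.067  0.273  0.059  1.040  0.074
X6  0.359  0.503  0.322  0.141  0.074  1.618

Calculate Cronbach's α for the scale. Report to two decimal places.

sum of item variances = 2.605 + 1.896 + 2.595 + 2.232 + 1.040 + 1.618 = 11.986
Σ_{i<j} σ_ij = 4.663
σ²_T = 11.986 + 2 × 4.663 = 21.312
α = (k/(k−1))·(1 − sum of item variances/σ²_T) = (6/5)·(1 − 11.986/21.312) = 0.53

Cronbach's α = 0.53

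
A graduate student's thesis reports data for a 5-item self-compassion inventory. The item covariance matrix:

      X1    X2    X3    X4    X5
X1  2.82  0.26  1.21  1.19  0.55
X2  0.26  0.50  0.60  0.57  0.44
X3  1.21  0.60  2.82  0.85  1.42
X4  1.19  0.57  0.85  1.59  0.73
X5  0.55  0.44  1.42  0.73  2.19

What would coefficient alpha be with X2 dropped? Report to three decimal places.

Remaining items: X1, X3, X4, X5 (k = 4).
ΣVar(i) = 2.82 + 2.82 + 1.59 + 2.19 = 9.42
σ²_total = 9.42 + 2 × 5.95 = 21.32
α (item deleted) = (4/3)·(1 − 9.42/21.32) = 0.744

α = 0.744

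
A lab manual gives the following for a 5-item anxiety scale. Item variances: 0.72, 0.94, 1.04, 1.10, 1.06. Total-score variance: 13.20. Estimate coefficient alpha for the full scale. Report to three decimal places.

ΣVar(i) = 0.72 + 0.94 + 1.04 + 1.10 + 1.06 = 4.86
α = (k/(k−1))·(1 − ΣVar(i)/σ²_T) = (5/4)·(1 − 4.86/13.20) = 0.790

coefficient alpha = 0.790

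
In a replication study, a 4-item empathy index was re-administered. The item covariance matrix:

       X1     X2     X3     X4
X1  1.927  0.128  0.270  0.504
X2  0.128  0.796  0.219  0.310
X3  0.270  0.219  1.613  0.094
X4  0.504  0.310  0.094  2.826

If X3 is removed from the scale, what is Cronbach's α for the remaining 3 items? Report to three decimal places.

Remaining items: X1, X2, X4 (k = 3).
sum of item variances = 1.927 + 0.796 + 2.826 = 5.549
σ²_total = 5.549 + 2 × 0.942 = 7.433
α (item deleted) = (3/2)·(1 − 5.549/7.433) = 0.380

Cronbach's α = 0.380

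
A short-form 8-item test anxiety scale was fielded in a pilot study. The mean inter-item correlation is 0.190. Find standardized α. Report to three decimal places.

standardized α = 0.652

Standardized α = k·r̄ / (1 + (k−1)·r̄) = 8 × 0.190 / (1 + 7 × 0.190)
  = 1.5200 / 2.3300 = 0.652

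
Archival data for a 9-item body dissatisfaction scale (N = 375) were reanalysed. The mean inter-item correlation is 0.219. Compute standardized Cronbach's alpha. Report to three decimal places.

standardized Cronbach's alpha = 0.716

Standardized α = k·r̄ / (1 + (k−1)·r̄) = 9 × 0.219 / (1 + 8 × 0.219)
  = 1.9710 / 2.7520 = 0.716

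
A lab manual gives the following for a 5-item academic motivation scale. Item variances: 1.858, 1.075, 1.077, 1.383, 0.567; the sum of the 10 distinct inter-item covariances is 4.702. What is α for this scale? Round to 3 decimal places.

α = 0.765

Σσ²ᵢ = 1.858 + 1.075 + 1.077 + 1.383 + 0.567 = 5.960
Sum of distinct covariances = 4.702
σ²_total = Σσ²ᵢ + 2·Σcov = 5.960 + 2 × 4.702 = 15.364
α = (5/4)·(1 − 5.960/15.364) = 0.765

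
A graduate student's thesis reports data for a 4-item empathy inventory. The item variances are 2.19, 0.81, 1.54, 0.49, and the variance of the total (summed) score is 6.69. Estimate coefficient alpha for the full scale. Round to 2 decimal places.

Σσ²ᵢ = 2.19 + 0.81 + 1.54 + 0.49 = 5.03
α = (k/(k−1))·(1 − Σσ²ᵢ/Var(T)) = (4/3)·(1 − 5.03/6.69) = 0.33

coefficient alpha = 0.33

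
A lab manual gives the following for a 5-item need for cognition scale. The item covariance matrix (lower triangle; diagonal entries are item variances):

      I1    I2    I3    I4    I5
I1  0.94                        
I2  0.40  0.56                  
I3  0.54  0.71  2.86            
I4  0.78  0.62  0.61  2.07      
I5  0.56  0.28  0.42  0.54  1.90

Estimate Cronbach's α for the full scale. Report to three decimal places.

Cronbach's α = 0.709

Σσ²ᵢ = 0.94 + 0.56 + 2.86 + 2.07 + 1.90 = 8.33
Sum of off-diagonal covariances = 5.46
σ²_total = 8.33 + 2 × 5.46 = 19.25
α = (k/(k−1))·(1 − Σσ²ᵢ/σ²_total) = (5/4)·(1 − 8.33/19.25) = 0.709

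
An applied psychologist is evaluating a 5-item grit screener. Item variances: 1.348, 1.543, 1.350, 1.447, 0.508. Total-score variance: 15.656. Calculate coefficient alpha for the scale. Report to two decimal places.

α = 0.76

sum of item variances = 1.348 + 1.543 + 1.350 + 1.447 + 0.508 = 6.196
α = (k/(k−1))·(1 − sum of item variances/total variance) = (5/4)·(1 − 6.196/15.656) = 0.76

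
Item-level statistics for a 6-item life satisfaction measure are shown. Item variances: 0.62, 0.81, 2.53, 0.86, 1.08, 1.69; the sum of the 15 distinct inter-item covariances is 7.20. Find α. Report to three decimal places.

α = 0.786

Σσ²ᵢ = 0.62 + 0.81 + 2.53 + 0.86 + 1.08 + 1.69 = 7.59
Sum of distinct covariances = 7.20
total variance = Σσ²ᵢ + 2·Σcov = 7.59 + 2 × 7.20 = 21.99
α = (6/5)·(1 − 7.59/21.99) = 0.786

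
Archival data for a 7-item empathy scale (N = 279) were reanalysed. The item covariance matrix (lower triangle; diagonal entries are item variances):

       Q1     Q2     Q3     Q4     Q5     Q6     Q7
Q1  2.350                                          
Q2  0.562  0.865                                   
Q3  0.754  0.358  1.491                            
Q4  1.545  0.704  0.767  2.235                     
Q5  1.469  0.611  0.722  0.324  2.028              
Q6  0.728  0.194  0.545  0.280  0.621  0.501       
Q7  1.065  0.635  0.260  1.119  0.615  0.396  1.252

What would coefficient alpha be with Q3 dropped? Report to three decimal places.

coefficient alpha = 0.842

Remaining items: Q1, Q2, Q4, Q5, Q6, Q7 (k = 6).
sum of item variances = 2.350 + 0.865 + 2.235 + 2.028 + 0.501 + 1.252 = 9.231
Var(T) = 9.231 + 2 × 10.868 = 30.967
α (item deleted) = (6/5)·(1 − 9.231/30.967) = 0.842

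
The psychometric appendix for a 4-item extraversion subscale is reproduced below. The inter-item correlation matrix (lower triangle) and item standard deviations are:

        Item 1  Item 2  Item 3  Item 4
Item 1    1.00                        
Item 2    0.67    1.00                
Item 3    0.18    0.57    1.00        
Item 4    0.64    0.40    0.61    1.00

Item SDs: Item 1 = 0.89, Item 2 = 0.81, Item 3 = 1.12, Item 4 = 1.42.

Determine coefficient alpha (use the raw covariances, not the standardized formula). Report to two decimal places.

α = 0.79

Σσ²ᵢ = 0.89² + 0.81² + 1.12² + 1.42² = 4.7190
Covariances σ_ij = r_ij · s_i · s_j:
  σ(Item 1,Item 2) = 0.67 × 0.89 × 0.81 = 0.4830
  σ(Item 1,Item 3) = 0.18 × 0.89 × 1.12 = 0.1794
  σ(Item 1,Item 4) = 0.64 × 0.89 × 1.42 = 0.8088
  σ(Item 2,Item 3) = 0.57 × 0.81 × 1.12 = 0.5171
  σ(Item 2,Item 4) = 0.40 × 0.81 × 1.42 = 0.4601
  σ(Item 3,Item 4) = 0.61 × 1.12 × 1.42 = 0.9701
σ²_T = Σσ²ᵢ + 2·Σσ_ij = 4.7190 + 2 × 3.4185 = 11.5560
α = (4/3)·(1 − 4.7190/11.5560) = 0.79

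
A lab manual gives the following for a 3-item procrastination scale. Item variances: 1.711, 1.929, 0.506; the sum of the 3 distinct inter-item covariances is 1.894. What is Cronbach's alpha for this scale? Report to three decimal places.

ΣVar(i) = 1.711 + 1.929 + 0.506 = 4.146
Sum of distinct covariances = 1.894
total variance = ΣVar(i) + 2·Σcov = 4.146 + 2 × 1.894 = 7.934
α = (3/2)·(1 − 4.146/7.934) = 0.716

Cronbach's alpha = 0.716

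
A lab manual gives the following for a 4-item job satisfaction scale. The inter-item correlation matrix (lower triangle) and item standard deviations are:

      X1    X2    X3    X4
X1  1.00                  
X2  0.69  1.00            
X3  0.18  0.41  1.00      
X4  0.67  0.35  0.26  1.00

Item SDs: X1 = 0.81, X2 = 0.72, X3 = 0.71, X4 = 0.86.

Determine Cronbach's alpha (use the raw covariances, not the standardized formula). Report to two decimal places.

Cronbach's alpha = 0.75

Σσ²ᵢ = 0.81² + 0.72² + 0.71² + 0.86² = 2.4182
Covariances σ_ij = r_ij · s_i · s_j:
  σ(X1,X2) = 0.69 × 0.81 × 0.72 = 0.4024
  σ(X1,X3) = 0.18 × 0.81 × 0.71 = 0.1035
  σ(X1,X4) = 0.67 × 0.81 × 0.86 = 0.4667
  σ(X2,X3) = 0.41 × 0.72 × 0.71 = 0.2096
  σ(X2,X4) = 0.35 × 0.72 × 0.86 = 0.2167
  σ(X3,X4) = 0.26 × 0.71 × 0.86 = 0.1588
σ²_T = Σσ²ᵢ + 2·Σσ_ij = 2.4182 + 2 × 1.5577 = 5.5336
α = (4/3)·(1 − 2.4182/5.5336) = 0.75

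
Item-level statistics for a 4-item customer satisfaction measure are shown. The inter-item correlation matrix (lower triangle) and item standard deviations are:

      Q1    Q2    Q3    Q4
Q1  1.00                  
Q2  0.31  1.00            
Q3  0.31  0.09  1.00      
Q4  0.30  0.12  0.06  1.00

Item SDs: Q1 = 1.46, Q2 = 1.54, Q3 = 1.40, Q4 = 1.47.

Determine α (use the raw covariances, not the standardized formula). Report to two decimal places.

Σσ²ᵢ = 1.46² + 1.54² + 1.40² + 1.47² = 8.6241
Covariances σ_ij = r_ij · s_i · s_j:
  σ(Q1,Q2) = 0.31 × 1.46 × 1.54 = 0.6970
  σ(Q1,Q3) = 0.31 × 1.46 × 1.40 = 0.6336
  σ(Q1,Q4) = 0.30 × 1.46 × 1.47 = 0.6439
  σ(Q2,Q3) = 0.09 × 1.54 × 1.40 = 0.1940
  σ(Q2,Q4) = 0.12 × 1.54 × 1.47 = 0.2717
  σ(Q3,Q4) = 0.06 × 1.40 × 1.47 = 0.1235
σ²_T = Σσ²ᵢ + 2·Σσ_ij = 8.6241 + 2 × 2.5637 = 13.7515
α = (4/3)·(1 − 8.6241/13.7515) = 0.50

α = 0.50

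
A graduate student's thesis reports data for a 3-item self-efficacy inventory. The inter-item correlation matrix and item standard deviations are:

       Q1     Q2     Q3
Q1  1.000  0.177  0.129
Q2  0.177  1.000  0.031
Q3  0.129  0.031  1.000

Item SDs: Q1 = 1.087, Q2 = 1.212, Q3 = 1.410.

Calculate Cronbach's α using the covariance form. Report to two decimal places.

Cronbach's α = 0.26

Σσ²ᵢ = 1.087² + 1.212² + 1.410² = 4.6386
Covariances σ_ij = r_ij · s_i · s_j:
  σ(Q1,Q2) = 0.177 × 1.087 × 1.212 = 0.2332
  σ(Q1,Q3) = 0.129 × 1.087 × 1.410 = 0.1977
  σ(Q2,Q3) = 0.031 × 1.212 × 1.410 = 0.0530
σ²_T = Σσ²ᵢ + 2·Σσ_ij = 4.6386 + 2 × 0.4839 = 5.6064
α = (3/2)·(1 − 4.6386/5.6064) = 0.26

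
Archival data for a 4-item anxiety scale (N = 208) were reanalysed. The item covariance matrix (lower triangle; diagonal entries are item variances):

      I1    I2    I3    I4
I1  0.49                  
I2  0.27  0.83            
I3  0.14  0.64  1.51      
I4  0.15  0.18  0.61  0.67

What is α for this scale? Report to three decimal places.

α = 0.709

Σσᵢ² = 0.49 + 0.83 + 1.51 + 0.67 = 3.50
Sum of the distinct covariances = 1.99
σ²_T = 3.50 + 2 × 1.99 = 7.48
α = (k/(k−1))·(1 − Σσᵢ²/σ²_T) = (4/3)·(1 − 3.50/7.48) = 0.709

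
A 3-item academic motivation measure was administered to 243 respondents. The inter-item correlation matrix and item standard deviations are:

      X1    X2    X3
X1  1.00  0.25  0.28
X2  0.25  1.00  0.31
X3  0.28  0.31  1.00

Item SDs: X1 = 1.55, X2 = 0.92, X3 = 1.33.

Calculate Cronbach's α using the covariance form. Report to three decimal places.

Σσ²ᵢ = 1.55² + 0.92² + 1.33² = 5.0178
Covariances σ_ij = r_ij · s_i · s_j:
  σ(X1,X2) = 0.25 × 1.55 × 0.92 = 0.3565
  σ(X1,X3) = 0.28 × 1.55 × 1.33 = 0.5772
  σ(X2,X3) = 0.31 × 0.92 × 1.33 = 0.3793
σ²_T = Σσ²ᵢ + 2·Σσ_ij = 5.0178 + 2 × 1.3130 = 7.6438
α = (3/2)·(1 − 5.0178/7.6438) = 0.515

α = 0.515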